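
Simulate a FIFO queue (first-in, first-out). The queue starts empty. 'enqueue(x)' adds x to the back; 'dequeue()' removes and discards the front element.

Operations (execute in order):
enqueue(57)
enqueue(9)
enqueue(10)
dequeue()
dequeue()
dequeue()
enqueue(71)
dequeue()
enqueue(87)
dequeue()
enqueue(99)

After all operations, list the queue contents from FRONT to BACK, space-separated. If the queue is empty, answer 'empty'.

enqueue(57): [57]
enqueue(9): [57, 9]
enqueue(10): [57, 9, 10]
dequeue(): [9, 10]
dequeue(): [10]
dequeue(): []
enqueue(71): [71]
dequeue(): []
enqueue(87): [87]
dequeue(): []
enqueue(99): [99]

Answer: 99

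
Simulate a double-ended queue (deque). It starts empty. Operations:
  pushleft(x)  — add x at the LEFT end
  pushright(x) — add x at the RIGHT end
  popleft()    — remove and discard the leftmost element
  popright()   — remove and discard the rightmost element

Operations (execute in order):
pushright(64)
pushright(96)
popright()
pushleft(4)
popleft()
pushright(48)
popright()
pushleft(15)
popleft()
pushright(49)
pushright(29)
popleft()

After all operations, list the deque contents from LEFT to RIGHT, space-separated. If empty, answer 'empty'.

pushright(64): [64]
pushright(96): [64, 96]
popright(): [64]
pushleft(4): [4, 64]
popleft(): [64]
pushright(48): [64, 48]
popright(): [64]
pushleft(15): [15, 64]
popleft(): [64]
pushright(49): [64, 49]
pushright(29): [64, 49, 29]
popleft(): [49, 29]

Answer: 49 29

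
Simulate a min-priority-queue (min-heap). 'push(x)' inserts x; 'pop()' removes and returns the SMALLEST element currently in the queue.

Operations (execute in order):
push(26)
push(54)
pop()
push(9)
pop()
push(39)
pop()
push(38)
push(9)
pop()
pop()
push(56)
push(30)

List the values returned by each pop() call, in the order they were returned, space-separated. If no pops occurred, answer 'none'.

push(26): heap contents = [26]
push(54): heap contents = [26, 54]
pop() → 26: heap contents = [54]
push(9): heap contents = [9, 54]
pop() → 9: heap contents = [54]
push(39): heap contents = [39, 54]
pop() → 39: heap contents = [54]
push(38): heap contents = [38, 54]
push(9): heap contents = [9, 38, 54]
pop() → 9: heap contents = [38, 54]
pop() → 38: heap contents = [54]
push(56): heap contents = [54, 56]
push(30): heap contents = [30, 54, 56]

Answer: 26 9 39 9 38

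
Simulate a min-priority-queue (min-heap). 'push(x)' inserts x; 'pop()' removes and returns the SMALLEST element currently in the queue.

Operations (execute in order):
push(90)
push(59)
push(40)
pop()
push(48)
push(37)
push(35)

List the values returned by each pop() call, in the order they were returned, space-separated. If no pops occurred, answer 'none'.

push(90): heap contents = [90]
push(59): heap contents = [59, 90]
push(40): heap contents = [40, 59, 90]
pop() → 40: heap contents = [59, 90]
push(48): heap contents = [48, 59, 90]
push(37): heap contents = [37, 48, 59, 90]
push(35): heap contents = [35, 37, 48, 59, 90]

Answer: 40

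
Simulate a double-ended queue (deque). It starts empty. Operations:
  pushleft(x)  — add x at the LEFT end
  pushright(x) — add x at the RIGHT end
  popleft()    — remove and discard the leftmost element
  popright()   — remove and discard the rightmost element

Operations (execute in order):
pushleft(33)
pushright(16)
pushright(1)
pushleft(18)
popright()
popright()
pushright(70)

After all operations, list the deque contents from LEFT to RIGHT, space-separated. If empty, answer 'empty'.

pushleft(33): [33]
pushright(16): [33, 16]
pushright(1): [33, 16, 1]
pushleft(18): [18, 33, 16, 1]
popright(): [18, 33, 16]
popright(): [18, 33]
pushright(70): [18, 33, 70]

Answer: 18 33 70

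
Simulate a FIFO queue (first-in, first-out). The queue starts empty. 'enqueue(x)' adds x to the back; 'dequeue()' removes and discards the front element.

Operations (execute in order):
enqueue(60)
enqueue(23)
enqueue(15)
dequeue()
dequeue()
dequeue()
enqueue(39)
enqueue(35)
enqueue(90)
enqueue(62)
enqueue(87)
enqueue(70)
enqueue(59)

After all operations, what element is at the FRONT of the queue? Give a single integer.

enqueue(60): queue = [60]
enqueue(23): queue = [60, 23]
enqueue(15): queue = [60, 23, 15]
dequeue(): queue = [23, 15]
dequeue(): queue = [15]
dequeue(): queue = []
enqueue(39): queue = [39]
enqueue(35): queue = [39, 35]
enqueue(90): queue = [39, 35, 90]
enqueue(62): queue = [39, 35, 90, 62]
enqueue(87): queue = [39, 35, 90, 62, 87]
enqueue(70): queue = [39, 35, 90, 62, 87, 70]
enqueue(59): queue = [39, 35, 90, 62, 87, 70, 59]

Answer: 39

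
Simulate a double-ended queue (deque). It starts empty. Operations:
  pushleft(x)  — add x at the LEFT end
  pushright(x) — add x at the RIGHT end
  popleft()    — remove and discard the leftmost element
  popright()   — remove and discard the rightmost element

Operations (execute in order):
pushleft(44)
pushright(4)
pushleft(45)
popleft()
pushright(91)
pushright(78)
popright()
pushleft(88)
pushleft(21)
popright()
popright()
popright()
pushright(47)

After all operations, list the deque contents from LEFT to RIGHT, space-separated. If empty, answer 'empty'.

pushleft(44): [44]
pushright(4): [44, 4]
pushleft(45): [45, 44, 4]
popleft(): [44, 4]
pushright(91): [44, 4, 91]
pushright(78): [44, 4, 91, 78]
popright(): [44, 4, 91]
pushleft(88): [88, 44, 4, 91]
pushleft(21): [21, 88, 44, 4, 91]
popright(): [21, 88, 44, 4]
popright(): [21, 88, 44]
popright(): [21, 88]
pushright(47): [21, 88, 47]

Answer: 21 88 47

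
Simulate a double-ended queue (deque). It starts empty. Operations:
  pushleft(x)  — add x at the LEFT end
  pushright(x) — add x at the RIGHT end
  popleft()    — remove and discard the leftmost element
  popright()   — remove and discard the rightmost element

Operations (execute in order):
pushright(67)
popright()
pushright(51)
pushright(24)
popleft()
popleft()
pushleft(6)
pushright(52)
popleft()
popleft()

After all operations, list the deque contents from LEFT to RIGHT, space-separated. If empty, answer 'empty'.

Answer: empty

Derivation:
pushright(67): [67]
popright(): []
pushright(51): [51]
pushright(24): [51, 24]
popleft(): [24]
popleft(): []
pushleft(6): [6]
pushright(52): [6, 52]
popleft(): [52]
popleft(): []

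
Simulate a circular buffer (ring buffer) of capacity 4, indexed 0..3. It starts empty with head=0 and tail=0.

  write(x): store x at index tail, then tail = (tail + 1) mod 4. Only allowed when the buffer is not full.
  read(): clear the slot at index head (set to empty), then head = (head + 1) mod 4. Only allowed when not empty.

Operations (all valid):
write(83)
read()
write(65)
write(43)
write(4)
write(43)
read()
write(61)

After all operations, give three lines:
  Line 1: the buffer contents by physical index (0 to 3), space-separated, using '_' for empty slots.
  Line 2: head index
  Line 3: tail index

write(83): buf=[83 _ _ _], head=0, tail=1, size=1
read(): buf=[_ _ _ _], head=1, tail=1, size=0
write(65): buf=[_ 65 _ _], head=1, tail=2, size=1
write(43): buf=[_ 65 43 _], head=1, tail=3, size=2
write(4): buf=[_ 65 43 4], head=1, tail=0, size=3
write(43): buf=[43 65 43 4], head=1, tail=1, size=4
read(): buf=[43 _ 43 4], head=2, tail=1, size=3
write(61): buf=[43 61 43 4], head=2, tail=2, size=4

Answer: 43 61 43 4
2
2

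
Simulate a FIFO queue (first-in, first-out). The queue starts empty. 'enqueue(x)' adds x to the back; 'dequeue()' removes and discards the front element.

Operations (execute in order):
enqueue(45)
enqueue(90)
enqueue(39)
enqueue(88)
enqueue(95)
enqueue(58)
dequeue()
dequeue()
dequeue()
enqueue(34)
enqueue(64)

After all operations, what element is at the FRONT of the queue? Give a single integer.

Answer: 88

Derivation:
enqueue(45): queue = [45]
enqueue(90): queue = [45, 90]
enqueue(39): queue = [45, 90, 39]
enqueue(88): queue = [45, 90, 39, 88]
enqueue(95): queue = [45, 90, 39, 88, 95]
enqueue(58): queue = [45, 90, 39, 88, 95, 58]
dequeue(): queue = [90, 39, 88, 95, 58]
dequeue(): queue = [39, 88, 95, 58]
dequeue(): queue = [88, 95, 58]
enqueue(34): queue = [88, 95, 58, 34]
enqueue(64): queue = [88, 95, 58, 34, 64]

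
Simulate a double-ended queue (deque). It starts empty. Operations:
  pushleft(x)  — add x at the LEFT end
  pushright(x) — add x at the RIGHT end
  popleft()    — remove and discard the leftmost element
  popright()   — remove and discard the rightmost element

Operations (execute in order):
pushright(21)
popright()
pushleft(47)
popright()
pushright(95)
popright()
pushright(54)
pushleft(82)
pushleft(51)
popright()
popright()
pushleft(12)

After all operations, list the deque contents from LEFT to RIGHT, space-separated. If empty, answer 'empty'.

Answer: 12 51

Derivation:
pushright(21): [21]
popright(): []
pushleft(47): [47]
popright(): []
pushright(95): [95]
popright(): []
pushright(54): [54]
pushleft(82): [82, 54]
pushleft(51): [51, 82, 54]
popright(): [51, 82]
popright(): [51]
pushleft(12): [12, 51]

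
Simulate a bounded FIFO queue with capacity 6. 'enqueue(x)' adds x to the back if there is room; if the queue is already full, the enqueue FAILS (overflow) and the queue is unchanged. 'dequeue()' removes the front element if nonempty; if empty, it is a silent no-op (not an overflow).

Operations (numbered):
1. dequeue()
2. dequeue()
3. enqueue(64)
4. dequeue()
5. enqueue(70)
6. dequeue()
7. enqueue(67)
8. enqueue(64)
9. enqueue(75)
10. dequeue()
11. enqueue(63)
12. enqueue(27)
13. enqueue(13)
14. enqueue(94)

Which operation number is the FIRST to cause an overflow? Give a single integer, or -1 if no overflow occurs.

1. dequeue(): empty, no-op, size=0
2. dequeue(): empty, no-op, size=0
3. enqueue(64): size=1
4. dequeue(): size=0
5. enqueue(70): size=1
6. dequeue(): size=0
7. enqueue(67): size=1
8. enqueue(64): size=2
9. enqueue(75): size=3
10. dequeue(): size=2
11. enqueue(63): size=3
12. enqueue(27): size=4
13. enqueue(13): size=5
14. enqueue(94): size=6

Answer: -1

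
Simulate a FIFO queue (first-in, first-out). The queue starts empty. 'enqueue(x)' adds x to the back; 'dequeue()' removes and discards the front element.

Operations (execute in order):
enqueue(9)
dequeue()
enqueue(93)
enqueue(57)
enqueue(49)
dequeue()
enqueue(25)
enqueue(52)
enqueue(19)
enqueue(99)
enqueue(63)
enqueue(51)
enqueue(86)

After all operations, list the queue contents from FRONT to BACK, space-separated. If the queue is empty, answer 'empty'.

enqueue(9): [9]
dequeue(): []
enqueue(93): [93]
enqueue(57): [93, 57]
enqueue(49): [93, 57, 49]
dequeue(): [57, 49]
enqueue(25): [57, 49, 25]
enqueue(52): [57, 49, 25, 52]
enqueue(19): [57, 49, 25, 52, 19]
enqueue(99): [57, 49, 25, 52, 19, 99]
enqueue(63): [57, 49, 25, 52, 19, 99, 63]
enqueue(51): [57, 49, 25, 52, 19, 99, 63, 51]
enqueue(86): [57, 49, 25, 52, 19, 99, 63, 51, 86]

Answer: 57 49 25 52 19 99 63 51 86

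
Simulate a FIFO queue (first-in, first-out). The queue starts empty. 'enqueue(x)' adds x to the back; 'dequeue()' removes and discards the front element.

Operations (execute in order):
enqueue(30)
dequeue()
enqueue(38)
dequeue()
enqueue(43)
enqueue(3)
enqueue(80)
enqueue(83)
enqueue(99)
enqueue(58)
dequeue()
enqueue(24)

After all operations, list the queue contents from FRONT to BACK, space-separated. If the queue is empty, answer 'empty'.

enqueue(30): [30]
dequeue(): []
enqueue(38): [38]
dequeue(): []
enqueue(43): [43]
enqueue(3): [43, 3]
enqueue(80): [43, 3, 80]
enqueue(83): [43, 3, 80, 83]
enqueue(99): [43, 3, 80, 83, 99]
enqueue(58): [43, 3, 80, 83, 99, 58]
dequeue(): [3, 80, 83, 99, 58]
enqueue(24): [3, 80, 83, 99, 58, 24]

Answer: 3 80 83 99 58 24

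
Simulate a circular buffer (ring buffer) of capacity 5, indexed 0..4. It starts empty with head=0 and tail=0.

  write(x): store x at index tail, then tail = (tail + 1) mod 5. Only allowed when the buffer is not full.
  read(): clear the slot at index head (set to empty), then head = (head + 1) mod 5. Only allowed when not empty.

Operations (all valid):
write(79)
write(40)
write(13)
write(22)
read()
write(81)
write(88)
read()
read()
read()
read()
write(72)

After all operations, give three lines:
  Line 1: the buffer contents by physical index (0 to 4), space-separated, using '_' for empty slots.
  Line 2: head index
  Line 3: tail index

write(79): buf=[79 _ _ _ _], head=0, tail=1, size=1
write(40): buf=[79 40 _ _ _], head=0, tail=2, size=2
write(13): buf=[79 40 13 _ _], head=0, tail=3, size=3
write(22): buf=[79 40 13 22 _], head=0, tail=4, size=4
read(): buf=[_ 40 13 22 _], head=1, tail=4, size=3
write(81): buf=[_ 40 13 22 81], head=1, tail=0, size=4
write(88): buf=[88 40 13 22 81], head=1, tail=1, size=5
read(): buf=[88 _ 13 22 81], head=2, tail=1, size=4
read(): buf=[88 _ _ 22 81], head=3, tail=1, size=3
read(): buf=[88 _ _ _ 81], head=4, tail=1, size=2
read(): buf=[88 _ _ _ _], head=0, tail=1, size=1
write(72): buf=[88 72 _ _ _], head=0, tail=2, size=2

Answer: 88 72 _ _ _
0
2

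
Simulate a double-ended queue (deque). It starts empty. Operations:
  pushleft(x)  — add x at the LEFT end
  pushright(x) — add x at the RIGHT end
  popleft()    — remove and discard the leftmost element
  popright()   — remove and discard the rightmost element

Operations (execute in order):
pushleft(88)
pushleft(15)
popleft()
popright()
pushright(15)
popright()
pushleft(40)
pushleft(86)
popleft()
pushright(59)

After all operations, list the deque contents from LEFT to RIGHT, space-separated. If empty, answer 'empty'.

pushleft(88): [88]
pushleft(15): [15, 88]
popleft(): [88]
popright(): []
pushright(15): [15]
popright(): []
pushleft(40): [40]
pushleft(86): [86, 40]
popleft(): [40]
pushright(59): [40, 59]

Answer: 40 59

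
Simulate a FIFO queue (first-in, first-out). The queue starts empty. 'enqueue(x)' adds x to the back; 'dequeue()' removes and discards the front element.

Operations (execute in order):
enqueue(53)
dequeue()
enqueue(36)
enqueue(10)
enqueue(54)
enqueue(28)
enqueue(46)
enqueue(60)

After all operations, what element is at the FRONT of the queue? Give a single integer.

Answer: 36

Derivation:
enqueue(53): queue = [53]
dequeue(): queue = []
enqueue(36): queue = [36]
enqueue(10): queue = [36, 10]
enqueue(54): queue = [36, 10, 54]
enqueue(28): queue = [36, 10, 54, 28]
enqueue(46): queue = [36, 10, 54, 28, 46]
enqueue(60): queue = [36, 10, 54, 28, 46, 60]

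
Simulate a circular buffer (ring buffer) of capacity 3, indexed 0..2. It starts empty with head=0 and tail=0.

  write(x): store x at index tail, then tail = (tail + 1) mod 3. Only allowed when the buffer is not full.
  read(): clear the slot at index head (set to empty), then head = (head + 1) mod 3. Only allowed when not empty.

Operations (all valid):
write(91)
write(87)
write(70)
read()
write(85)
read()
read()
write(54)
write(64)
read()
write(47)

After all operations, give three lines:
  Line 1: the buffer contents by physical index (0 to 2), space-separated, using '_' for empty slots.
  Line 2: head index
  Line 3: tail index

Answer: 47 54 64
1
1

Derivation:
write(91): buf=[91 _ _], head=0, tail=1, size=1
write(87): buf=[91 87 _], head=0, tail=2, size=2
write(70): buf=[91 87 70], head=0, tail=0, size=3
read(): buf=[_ 87 70], head=1, tail=0, size=2
write(85): buf=[85 87 70], head=1, tail=1, size=3
read(): buf=[85 _ 70], head=2, tail=1, size=2
read(): buf=[85 _ _], head=0, tail=1, size=1
write(54): buf=[85 54 _], head=0, tail=2, size=2
write(64): buf=[85 54 64], head=0, tail=0, size=3
read(): buf=[_ 54 64], head=1, tail=0, size=2
write(47): buf=[47 54 64], head=1, tail=1, size=3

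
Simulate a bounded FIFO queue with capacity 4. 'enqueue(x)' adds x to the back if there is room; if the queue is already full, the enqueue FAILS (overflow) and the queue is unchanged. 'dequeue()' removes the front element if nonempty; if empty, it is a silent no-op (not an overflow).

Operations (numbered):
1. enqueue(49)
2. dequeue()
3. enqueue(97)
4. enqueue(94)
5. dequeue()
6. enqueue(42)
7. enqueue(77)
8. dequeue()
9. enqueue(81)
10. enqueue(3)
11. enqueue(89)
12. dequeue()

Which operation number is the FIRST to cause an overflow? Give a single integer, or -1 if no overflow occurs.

Answer: 11

Derivation:
1. enqueue(49): size=1
2. dequeue(): size=0
3. enqueue(97): size=1
4. enqueue(94): size=2
5. dequeue(): size=1
6. enqueue(42): size=2
7. enqueue(77): size=3
8. dequeue(): size=2
9. enqueue(81): size=3
10. enqueue(3): size=4
11. enqueue(89): size=4=cap → OVERFLOW (fail)
12. dequeue(): size=3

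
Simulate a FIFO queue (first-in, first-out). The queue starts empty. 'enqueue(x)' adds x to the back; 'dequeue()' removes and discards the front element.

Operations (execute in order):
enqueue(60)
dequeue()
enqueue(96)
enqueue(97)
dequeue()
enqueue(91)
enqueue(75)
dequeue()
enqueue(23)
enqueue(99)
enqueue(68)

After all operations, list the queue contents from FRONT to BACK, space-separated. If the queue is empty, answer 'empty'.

enqueue(60): [60]
dequeue(): []
enqueue(96): [96]
enqueue(97): [96, 97]
dequeue(): [97]
enqueue(91): [97, 91]
enqueue(75): [97, 91, 75]
dequeue(): [91, 75]
enqueue(23): [91, 75, 23]
enqueue(99): [91, 75, 23, 99]
enqueue(68): [91, 75, 23, 99, 68]

Answer: 91 75 23 99 68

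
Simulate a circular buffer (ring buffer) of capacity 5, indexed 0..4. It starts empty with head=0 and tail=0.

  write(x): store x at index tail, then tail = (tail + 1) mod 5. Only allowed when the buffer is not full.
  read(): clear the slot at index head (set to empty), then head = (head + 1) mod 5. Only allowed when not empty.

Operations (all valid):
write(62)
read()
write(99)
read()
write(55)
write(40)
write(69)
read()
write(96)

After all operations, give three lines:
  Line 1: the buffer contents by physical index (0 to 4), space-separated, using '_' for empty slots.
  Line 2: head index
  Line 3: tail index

Answer: 96 _ _ 40 69
3
1

Derivation:
write(62): buf=[62 _ _ _ _], head=0, tail=1, size=1
read(): buf=[_ _ _ _ _], head=1, tail=1, size=0
write(99): buf=[_ 99 _ _ _], head=1, tail=2, size=1
read(): buf=[_ _ _ _ _], head=2, tail=2, size=0
write(55): buf=[_ _ 55 _ _], head=2, tail=3, size=1
write(40): buf=[_ _ 55 40 _], head=2, tail=4, size=2
write(69): buf=[_ _ 55 40 69], head=2, tail=0, size=3
read(): buf=[_ _ _ 40 69], head=3, tail=0, size=2
write(96): buf=[96 _ _ 40 69], head=3, tail=1, size=3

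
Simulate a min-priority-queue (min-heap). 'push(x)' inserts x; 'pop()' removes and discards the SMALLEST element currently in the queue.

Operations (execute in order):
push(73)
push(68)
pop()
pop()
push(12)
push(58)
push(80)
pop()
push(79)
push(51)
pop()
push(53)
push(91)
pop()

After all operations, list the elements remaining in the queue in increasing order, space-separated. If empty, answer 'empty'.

Answer: 58 79 80 91

Derivation:
push(73): heap contents = [73]
push(68): heap contents = [68, 73]
pop() → 68: heap contents = [73]
pop() → 73: heap contents = []
push(12): heap contents = [12]
push(58): heap contents = [12, 58]
push(80): heap contents = [12, 58, 80]
pop() → 12: heap contents = [58, 80]
push(79): heap contents = [58, 79, 80]
push(51): heap contents = [51, 58, 79, 80]
pop() → 51: heap contents = [58, 79, 80]
push(53): heap contents = [53, 58, 79, 80]
push(91): heap contents = [53, 58, 79, 80, 91]
pop() → 53: heap contents = [58, 79, 80, 91]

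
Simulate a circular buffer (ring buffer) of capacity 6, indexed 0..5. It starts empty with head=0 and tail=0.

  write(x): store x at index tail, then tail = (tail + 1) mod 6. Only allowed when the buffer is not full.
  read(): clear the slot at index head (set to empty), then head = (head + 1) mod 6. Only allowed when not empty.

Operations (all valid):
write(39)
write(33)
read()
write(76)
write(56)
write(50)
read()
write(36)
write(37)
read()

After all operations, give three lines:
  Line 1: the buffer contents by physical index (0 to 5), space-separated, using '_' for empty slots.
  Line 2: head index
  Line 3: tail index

write(39): buf=[39 _ _ _ _ _], head=0, tail=1, size=1
write(33): buf=[39 33 _ _ _ _], head=0, tail=2, size=2
read(): buf=[_ 33 _ _ _ _], head=1, tail=2, size=1
write(76): buf=[_ 33 76 _ _ _], head=1, tail=3, size=2
write(56): buf=[_ 33 76 56 _ _], head=1, tail=4, size=3
write(50): buf=[_ 33 76 56 50 _], head=1, tail=5, size=4
read(): buf=[_ _ 76 56 50 _], head=2, tail=5, size=3
write(36): buf=[_ _ 76 56 50 36], head=2, tail=0, size=4
write(37): buf=[37 _ 76 56 50 36], head=2, tail=1, size=5
read(): buf=[37 _ _ 56 50 36], head=3, tail=1, size=4

Answer: 37 _ _ 56 50 36
3
1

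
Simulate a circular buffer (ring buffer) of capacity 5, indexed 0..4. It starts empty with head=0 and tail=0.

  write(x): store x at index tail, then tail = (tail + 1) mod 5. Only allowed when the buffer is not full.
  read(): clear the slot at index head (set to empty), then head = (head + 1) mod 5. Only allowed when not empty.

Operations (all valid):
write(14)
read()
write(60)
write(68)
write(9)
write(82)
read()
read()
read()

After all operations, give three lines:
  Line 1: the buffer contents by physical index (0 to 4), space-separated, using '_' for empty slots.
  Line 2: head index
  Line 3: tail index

write(14): buf=[14 _ _ _ _], head=0, tail=1, size=1
read(): buf=[_ _ _ _ _], head=1, tail=1, size=0
write(60): buf=[_ 60 _ _ _], head=1, tail=2, size=1
write(68): buf=[_ 60 68 _ _], head=1, tail=3, size=2
write(9): buf=[_ 60 68 9 _], head=1, tail=4, size=3
write(82): buf=[_ 60 68 9 82], head=1, tail=0, size=4
read(): buf=[_ _ 68 9 82], head=2, tail=0, size=3
read(): buf=[_ _ _ 9 82], head=3, tail=0, size=2
read(): buf=[_ _ _ _ 82], head=4, tail=0, size=1

Answer: _ _ _ _ 82
4
0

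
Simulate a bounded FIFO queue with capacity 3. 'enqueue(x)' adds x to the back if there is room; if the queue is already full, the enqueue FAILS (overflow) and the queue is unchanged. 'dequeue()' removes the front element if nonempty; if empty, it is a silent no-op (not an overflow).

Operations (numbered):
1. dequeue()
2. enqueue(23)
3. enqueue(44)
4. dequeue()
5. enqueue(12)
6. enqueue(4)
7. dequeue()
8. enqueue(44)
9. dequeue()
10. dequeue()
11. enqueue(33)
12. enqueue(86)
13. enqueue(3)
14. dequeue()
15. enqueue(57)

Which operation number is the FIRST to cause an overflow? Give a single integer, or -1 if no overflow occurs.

Answer: 13

Derivation:
1. dequeue(): empty, no-op, size=0
2. enqueue(23): size=1
3. enqueue(44): size=2
4. dequeue(): size=1
5. enqueue(12): size=2
6. enqueue(4): size=3
7. dequeue(): size=2
8. enqueue(44): size=3
9. dequeue(): size=2
10. dequeue(): size=1
11. enqueue(33): size=2
12. enqueue(86): size=3
13. enqueue(3): size=3=cap → OVERFLOW (fail)
14. dequeue(): size=2
15. enqueue(57): size=3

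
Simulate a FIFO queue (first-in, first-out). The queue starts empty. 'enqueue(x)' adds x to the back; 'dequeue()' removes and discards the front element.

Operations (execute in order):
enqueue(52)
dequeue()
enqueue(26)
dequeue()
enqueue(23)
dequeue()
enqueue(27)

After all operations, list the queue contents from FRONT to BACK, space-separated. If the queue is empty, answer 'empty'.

Answer: 27

Derivation:
enqueue(52): [52]
dequeue(): []
enqueue(26): [26]
dequeue(): []
enqueue(23): [23]
dequeue(): []
enqueue(27): [27]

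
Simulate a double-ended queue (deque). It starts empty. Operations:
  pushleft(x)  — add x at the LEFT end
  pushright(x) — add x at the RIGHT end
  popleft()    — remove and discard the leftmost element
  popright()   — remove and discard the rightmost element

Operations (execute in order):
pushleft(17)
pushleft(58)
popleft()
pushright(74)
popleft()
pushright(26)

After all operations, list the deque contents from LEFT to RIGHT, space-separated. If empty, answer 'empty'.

Answer: 74 26

Derivation:
pushleft(17): [17]
pushleft(58): [58, 17]
popleft(): [17]
pushright(74): [17, 74]
popleft(): [74]
pushright(26): [74, 26]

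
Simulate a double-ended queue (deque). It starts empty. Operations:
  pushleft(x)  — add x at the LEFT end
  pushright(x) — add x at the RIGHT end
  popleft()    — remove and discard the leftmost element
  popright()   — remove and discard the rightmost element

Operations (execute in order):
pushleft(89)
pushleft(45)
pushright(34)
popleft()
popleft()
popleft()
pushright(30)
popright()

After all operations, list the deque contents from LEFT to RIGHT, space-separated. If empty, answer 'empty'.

pushleft(89): [89]
pushleft(45): [45, 89]
pushright(34): [45, 89, 34]
popleft(): [89, 34]
popleft(): [34]
popleft(): []
pushright(30): [30]
popright(): []

Answer: empty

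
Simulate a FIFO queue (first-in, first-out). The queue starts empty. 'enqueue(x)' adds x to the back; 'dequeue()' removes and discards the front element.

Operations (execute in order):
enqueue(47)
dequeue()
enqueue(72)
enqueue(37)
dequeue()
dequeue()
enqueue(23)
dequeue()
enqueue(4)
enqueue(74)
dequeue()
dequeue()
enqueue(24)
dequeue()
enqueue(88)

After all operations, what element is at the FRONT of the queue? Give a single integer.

Answer: 88

Derivation:
enqueue(47): queue = [47]
dequeue(): queue = []
enqueue(72): queue = [72]
enqueue(37): queue = [72, 37]
dequeue(): queue = [37]
dequeue(): queue = []
enqueue(23): queue = [23]
dequeue(): queue = []
enqueue(4): queue = [4]
enqueue(74): queue = [4, 74]
dequeue(): queue = [74]
dequeue(): queue = []
enqueue(24): queue = [24]
dequeue(): queue = []
enqueue(88): queue = [88]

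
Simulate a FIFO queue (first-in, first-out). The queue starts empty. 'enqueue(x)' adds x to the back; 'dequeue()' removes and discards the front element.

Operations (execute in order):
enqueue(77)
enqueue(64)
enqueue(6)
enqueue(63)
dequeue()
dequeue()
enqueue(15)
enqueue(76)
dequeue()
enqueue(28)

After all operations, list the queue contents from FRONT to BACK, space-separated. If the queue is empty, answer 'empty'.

enqueue(77): [77]
enqueue(64): [77, 64]
enqueue(6): [77, 64, 6]
enqueue(63): [77, 64, 6, 63]
dequeue(): [64, 6, 63]
dequeue(): [6, 63]
enqueue(15): [6, 63, 15]
enqueue(76): [6, 63, 15, 76]
dequeue(): [63, 15, 76]
enqueue(28): [63, 15, 76, 28]

Answer: 63 15 76 28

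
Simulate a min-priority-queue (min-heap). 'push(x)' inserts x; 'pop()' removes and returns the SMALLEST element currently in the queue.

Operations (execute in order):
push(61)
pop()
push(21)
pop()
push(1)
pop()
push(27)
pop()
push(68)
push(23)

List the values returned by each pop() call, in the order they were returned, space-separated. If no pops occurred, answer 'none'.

Answer: 61 21 1 27

Derivation:
push(61): heap contents = [61]
pop() → 61: heap contents = []
push(21): heap contents = [21]
pop() → 21: heap contents = []
push(1): heap contents = [1]
pop() → 1: heap contents = []
push(27): heap contents = [27]
pop() → 27: heap contents = []
push(68): heap contents = [68]
push(23): heap contents = [23, 68]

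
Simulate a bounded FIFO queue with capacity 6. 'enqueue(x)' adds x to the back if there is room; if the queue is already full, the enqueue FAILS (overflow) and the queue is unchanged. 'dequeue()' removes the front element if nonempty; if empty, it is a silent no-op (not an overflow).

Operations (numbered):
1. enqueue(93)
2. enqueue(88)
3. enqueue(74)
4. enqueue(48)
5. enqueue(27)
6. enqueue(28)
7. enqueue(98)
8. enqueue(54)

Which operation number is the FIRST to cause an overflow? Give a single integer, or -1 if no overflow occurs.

1. enqueue(93): size=1
2. enqueue(88): size=2
3. enqueue(74): size=3
4. enqueue(48): size=4
5. enqueue(27): size=5
6. enqueue(28): size=6
7. enqueue(98): size=6=cap → OVERFLOW (fail)
8. enqueue(54): size=6=cap → OVERFLOW (fail)

Answer: 7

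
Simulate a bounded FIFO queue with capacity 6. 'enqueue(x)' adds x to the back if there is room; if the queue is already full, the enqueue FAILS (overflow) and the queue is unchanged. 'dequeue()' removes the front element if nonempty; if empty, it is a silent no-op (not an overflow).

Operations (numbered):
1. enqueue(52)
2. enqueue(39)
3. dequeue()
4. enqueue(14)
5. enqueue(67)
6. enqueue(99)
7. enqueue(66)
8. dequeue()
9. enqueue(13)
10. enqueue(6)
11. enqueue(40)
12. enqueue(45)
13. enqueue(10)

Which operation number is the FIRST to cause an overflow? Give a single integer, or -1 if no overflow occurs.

1. enqueue(52): size=1
2. enqueue(39): size=2
3. dequeue(): size=1
4. enqueue(14): size=2
5. enqueue(67): size=3
6. enqueue(99): size=4
7. enqueue(66): size=5
8. dequeue(): size=4
9. enqueue(13): size=5
10. enqueue(6): size=6
11. enqueue(40): size=6=cap → OVERFLOW (fail)
12. enqueue(45): size=6=cap → OVERFLOW (fail)
13. enqueue(10): size=6=cap → OVERFLOW (fail)

Answer: 11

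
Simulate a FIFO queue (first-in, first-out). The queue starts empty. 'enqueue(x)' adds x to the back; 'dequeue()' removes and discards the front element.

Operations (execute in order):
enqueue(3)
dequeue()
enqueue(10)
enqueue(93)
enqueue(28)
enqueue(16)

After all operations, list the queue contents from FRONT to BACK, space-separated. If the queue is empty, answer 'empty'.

Answer: 10 93 28 16

Derivation:
enqueue(3): [3]
dequeue(): []
enqueue(10): [10]
enqueue(93): [10, 93]
enqueue(28): [10, 93, 28]
enqueue(16): [10, 93, 28, 16]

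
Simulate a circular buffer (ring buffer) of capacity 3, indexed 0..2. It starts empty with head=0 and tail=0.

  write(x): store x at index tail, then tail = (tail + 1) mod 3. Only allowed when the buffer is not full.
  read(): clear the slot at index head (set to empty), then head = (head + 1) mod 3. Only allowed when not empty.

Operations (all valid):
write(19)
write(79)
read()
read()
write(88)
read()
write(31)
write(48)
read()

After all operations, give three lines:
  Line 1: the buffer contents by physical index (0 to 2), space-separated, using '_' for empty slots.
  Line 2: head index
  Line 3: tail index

Answer: _ 48 _
1
2

Derivation:
write(19): buf=[19 _ _], head=0, tail=1, size=1
write(79): buf=[19 79 _], head=0, tail=2, size=2
read(): buf=[_ 79 _], head=1, tail=2, size=1
read(): buf=[_ _ _], head=2, tail=2, size=0
write(88): buf=[_ _ 88], head=2, tail=0, size=1
read(): buf=[_ _ _], head=0, tail=0, size=0
write(31): buf=[31 _ _], head=0, tail=1, size=1
write(48): buf=[31 48 _], head=0, tail=2, size=2
read(): buf=[_ 48 _], head=1, tail=2, size=1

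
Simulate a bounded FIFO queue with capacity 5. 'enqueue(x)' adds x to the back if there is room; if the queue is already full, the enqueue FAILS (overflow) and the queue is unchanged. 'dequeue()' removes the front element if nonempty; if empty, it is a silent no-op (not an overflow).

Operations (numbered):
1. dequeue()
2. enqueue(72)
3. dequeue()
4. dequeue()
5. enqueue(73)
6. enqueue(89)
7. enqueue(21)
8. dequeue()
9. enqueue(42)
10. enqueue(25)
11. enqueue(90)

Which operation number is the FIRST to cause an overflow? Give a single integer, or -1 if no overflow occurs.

Answer: -1

Derivation:
1. dequeue(): empty, no-op, size=0
2. enqueue(72): size=1
3. dequeue(): size=0
4. dequeue(): empty, no-op, size=0
5. enqueue(73): size=1
6. enqueue(89): size=2
7. enqueue(21): size=3
8. dequeue(): size=2
9. enqueue(42): size=3
10. enqueue(25): size=4
11. enqueue(90): size=5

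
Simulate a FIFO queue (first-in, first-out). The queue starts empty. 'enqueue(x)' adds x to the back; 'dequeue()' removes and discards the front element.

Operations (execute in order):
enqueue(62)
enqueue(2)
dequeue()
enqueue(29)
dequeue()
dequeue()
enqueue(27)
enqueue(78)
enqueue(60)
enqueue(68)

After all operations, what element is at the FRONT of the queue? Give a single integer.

Answer: 27

Derivation:
enqueue(62): queue = [62]
enqueue(2): queue = [62, 2]
dequeue(): queue = [2]
enqueue(29): queue = [2, 29]
dequeue(): queue = [29]
dequeue(): queue = []
enqueue(27): queue = [27]
enqueue(78): queue = [27, 78]
enqueue(60): queue = [27, 78, 60]
enqueue(68): queue = [27, 78, 60, 68]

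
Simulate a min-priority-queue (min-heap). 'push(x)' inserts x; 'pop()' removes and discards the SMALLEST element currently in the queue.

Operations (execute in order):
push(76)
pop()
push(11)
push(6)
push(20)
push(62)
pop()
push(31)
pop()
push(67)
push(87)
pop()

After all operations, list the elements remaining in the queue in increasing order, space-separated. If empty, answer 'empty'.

Answer: 31 62 67 87

Derivation:
push(76): heap contents = [76]
pop() → 76: heap contents = []
push(11): heap contents = [11]
push(6): heap contents = [6, 11]
push(20): heap contents = [6, 11, 20]
push(62): heap contents = [6, 11, 20, 62]
pop() → 6: heap contents = [11, 20, 62]
push(31): heap contents = [11, 20, 31, 62]
pop() → 11: heap contents = [20, 31, 62]
push(67): heap contents = [20, 31, 62, 67]
push(87): heap contents = [20, 31, 62, 67, 87]
pop() → 20: heap contents = [31, 62, 67, 87]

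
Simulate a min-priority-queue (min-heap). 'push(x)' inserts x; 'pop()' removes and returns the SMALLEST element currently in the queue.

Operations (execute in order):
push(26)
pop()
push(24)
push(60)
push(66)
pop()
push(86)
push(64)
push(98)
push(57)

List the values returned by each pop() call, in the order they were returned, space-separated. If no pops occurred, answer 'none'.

Answer: 26 24

Derivation:
push(26): heap contents = [26]
pop() → 26: heap contents = []
push(24): heap contents = [24]
push(60): heap contents = [24, 60]
push(66): heap contents = [24, 60, 66]
pop() → 24: heap contents = [60, 66]
push(86): heap contents = [60, 66, 86]
push(64): heap contents = [60, 64, 66, 86]
push(98): heap contents = [60, 64, 66, 86, 98]
push(57): heap contents = [57, 60, 64, 66, 86, 98]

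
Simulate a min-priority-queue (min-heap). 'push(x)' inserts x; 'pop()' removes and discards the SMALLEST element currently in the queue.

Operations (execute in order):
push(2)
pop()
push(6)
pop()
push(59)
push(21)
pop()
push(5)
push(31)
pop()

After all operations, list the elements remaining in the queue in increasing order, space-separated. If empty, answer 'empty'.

Answer: 31 59

Derivation:
push(2): heap contents = [2]
pop() → 2: heap contents = []
push(6): heap contents = [6]
pop() → 6: heap contents = []
push(59): heap contents = [59]
push(21): heap contents = [21, 59]
pop() → 21: heap contents = [59]
push(5): heap contents = [5, 59]
push(31): heap contents = [5, 31, 59]
pop() → 5: heap contents = [31, 59]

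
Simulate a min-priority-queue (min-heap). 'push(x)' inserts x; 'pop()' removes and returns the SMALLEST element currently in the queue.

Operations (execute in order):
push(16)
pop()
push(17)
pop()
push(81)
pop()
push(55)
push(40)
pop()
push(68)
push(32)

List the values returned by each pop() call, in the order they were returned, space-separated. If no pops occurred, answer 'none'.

push(16): heap contents = [16]
pop() → 16: heap contents = []
push(17): heap contents = [17]
pop() → 17: heap contents = []
push(81): heap contents = [81]
pop() → 81: heap contents = []
push(55): heap contents = [55]
push(40): heap contents = [40, 55]
pop() → 40: heap contents = [55]
push(68): heap contents = [55, 68]
push(32): heap contents = [32, 55, 68]

Answer: 16 17 81 40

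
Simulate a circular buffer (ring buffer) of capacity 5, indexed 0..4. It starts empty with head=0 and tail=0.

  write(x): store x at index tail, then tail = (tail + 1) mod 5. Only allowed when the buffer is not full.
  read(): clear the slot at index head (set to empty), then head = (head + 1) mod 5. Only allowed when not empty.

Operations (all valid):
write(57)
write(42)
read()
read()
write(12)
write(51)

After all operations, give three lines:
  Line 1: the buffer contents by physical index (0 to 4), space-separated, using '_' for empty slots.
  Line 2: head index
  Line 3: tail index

write(57): buf=[57 _ _ _ _], head=0, tail=1, size=1
write(42): buf=[57 42 _ _ _], head=0, tail=2, size=2
read(): buf=[_ 42 _ _ _], head=1, tail=2, size=1
read(): buf=[_ _ _ _ _], head=2, tail=2, size=0
write(12): buf=[_ _ 12 _ _], head=2, tail=3, size=1
write(51): buf=[_ _ 12 51 _], head=2, tail=4, size=2

Answer: _ _ 12 51 _
2
4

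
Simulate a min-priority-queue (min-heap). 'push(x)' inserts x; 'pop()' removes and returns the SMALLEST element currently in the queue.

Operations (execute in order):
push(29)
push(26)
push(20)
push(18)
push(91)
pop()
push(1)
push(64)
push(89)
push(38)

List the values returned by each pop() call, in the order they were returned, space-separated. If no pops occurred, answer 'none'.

Answer: 18

Derivation:
push(29): heap contents = [29]
push(26): heap contents = [26, 29]
push(20): heap contents = [20, 26, 29]
push(18): heap contents = [18, 20, 26, 29]
push(91): heap contents = [18, 20, 26, 29, 91]
pop() → 18: heap contents = [20, 26, 29, 91]
push(1): heap contents = [1, 20, 26, 29, 91]
push(64): heap contents = [1, 20, 26, 29, 64, 91]
push(89): heap contents = [1, 20, 26, 29, 64, 89, 91]
push(38): heap contents = [1, 20, 26, 29, 38, 64, 89, 91]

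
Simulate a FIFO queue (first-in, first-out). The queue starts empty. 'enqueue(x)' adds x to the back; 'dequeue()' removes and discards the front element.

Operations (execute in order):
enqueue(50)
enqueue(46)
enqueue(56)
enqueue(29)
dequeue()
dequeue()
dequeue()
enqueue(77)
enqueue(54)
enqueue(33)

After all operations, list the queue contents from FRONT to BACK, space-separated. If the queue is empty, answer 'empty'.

Answer: 29 77 54 33

Derivation:
enqueue(50): [50]
enqueue(46): [50, 46]
enqueue(56): [50, 46, 56]
enqueue(29): [50, 46, 56, 29]
dequeue(): [46, 56, 29]
dequeue(): [56, 29]
dequeue(): [29]
enqueue(77): [29, 77]
enqueue(54): [29, 77, 54]
enqueue(33): [29, 77, 54, 33]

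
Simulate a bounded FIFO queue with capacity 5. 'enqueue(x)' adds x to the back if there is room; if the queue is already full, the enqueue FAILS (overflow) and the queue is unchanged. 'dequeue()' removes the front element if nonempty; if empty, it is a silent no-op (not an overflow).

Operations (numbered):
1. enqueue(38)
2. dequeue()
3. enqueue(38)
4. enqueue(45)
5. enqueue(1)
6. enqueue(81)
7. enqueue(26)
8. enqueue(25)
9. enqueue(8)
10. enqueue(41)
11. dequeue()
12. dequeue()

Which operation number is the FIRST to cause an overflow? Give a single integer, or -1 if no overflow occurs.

1. enqueue(38): size=1
2. dequeue(): size=0
3. enqueue(38): size=1
4. enqueue(45): size=2
5. enqueue(1): size=3
6. enqueue(81): size=4
7. enqueue(26): size=5
8. enqueue(25): size=5=cap → OVERFLOW (fail)
9. enqueue(8): size=5=cap → OVERFLOW (fail)
10. enqueue(41): size=5=cap → OVERFLOW (fail)
11. dequeue(): size=4
12. dequeue(): size=3

Answer: 8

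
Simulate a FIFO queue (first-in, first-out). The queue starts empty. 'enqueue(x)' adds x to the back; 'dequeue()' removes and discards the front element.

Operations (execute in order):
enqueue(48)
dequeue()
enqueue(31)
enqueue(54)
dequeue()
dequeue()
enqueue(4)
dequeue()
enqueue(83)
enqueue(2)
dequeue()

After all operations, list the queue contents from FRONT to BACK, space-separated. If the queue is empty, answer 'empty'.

Answer: 2

Derivation:
enqueue(48): [48]
dequeue(): []
enqueue(31): [31]
enqueue(54): [31, 54]
dequeue(): [54]
dequeue(): []
enqueue(4): [4]
dequeue(): []
enqueue(83): [83]
enqueue(2): [83, 2]
dequeue(): [2]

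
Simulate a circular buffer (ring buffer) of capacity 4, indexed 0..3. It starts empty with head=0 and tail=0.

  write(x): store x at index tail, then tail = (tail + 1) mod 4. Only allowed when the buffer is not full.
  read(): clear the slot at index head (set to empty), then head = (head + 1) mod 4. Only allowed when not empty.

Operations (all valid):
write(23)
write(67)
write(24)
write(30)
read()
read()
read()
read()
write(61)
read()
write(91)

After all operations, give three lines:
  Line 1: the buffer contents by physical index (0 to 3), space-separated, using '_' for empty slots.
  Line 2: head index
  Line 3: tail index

write(23): buf=[23 _ _ _], head=0, tail=1, size=1
write(67): buf=[23 67 _ _], head=0, tail=2, size=2
write(24): buf=[23 67 24 _], head=0, tail=3, size=3
write(30): buf=[23 67 24 30], head=0, tail=0, size=4
read(): buf=[_ 67 24 30], head=1, tail=0, size=3
read(): buf=[_ _ 24 30], head=2, tail=0, size=2
read(): buf=[_ _ _ 30], head=3, tail=0, size=1
read(): buf=[_ _ _ _], head=0, tail=0, size=0
write(61): buf=[61 _ _ _], head=0, tail=1, size=1
read(): buf=[_ _ _ _], head=1, tail=1, size=0
write(91): buf=[_ 91 _ _], head=1, tail=2, size=1

Answer: _ 91 _ _
1
2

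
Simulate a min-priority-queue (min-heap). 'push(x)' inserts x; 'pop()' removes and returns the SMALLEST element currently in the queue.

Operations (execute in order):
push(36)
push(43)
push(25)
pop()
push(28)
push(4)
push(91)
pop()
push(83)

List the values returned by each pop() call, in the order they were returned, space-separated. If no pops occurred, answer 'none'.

push(36): heap contents = [36]
push(43): heap contents = [36, 43]
push(25): heap contents = [25, 36, 43]
pop() → 25: heap contents = [36, 43]
push(28): heap contents = [28, 36, 43]
push(4): heap contents = [4, 28, 36, 43]
push(91): heap contents = [4, 28, 36, 43, 91]
pop() → 4: heap contents = [28, 36, 43, 91]
push(83): heap contents = [28, 36, 43, 83, 91]

Answer: 25 4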